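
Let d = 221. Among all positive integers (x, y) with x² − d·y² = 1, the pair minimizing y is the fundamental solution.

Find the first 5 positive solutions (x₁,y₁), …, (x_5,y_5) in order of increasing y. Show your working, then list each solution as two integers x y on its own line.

√221 = [14; 1,6,2,6,1,28, …], period ℓ=6 (even) → k=5
k=0  a_k=14  p_k/q_k = 14/1
k=1  a_k=1  p_k/q_k = 15/1
…
k=4  a_k=6  p_k/q_k = 1442/97
k=5  a_k=1  p_k/q_k = 1665/112
(x₁, y₁) = (1665, 112);  1665² − 221·112² = 1 ✓
n=2: (1665,112)∘(1665,112) = (1665·1665+221·112·112, 1665·112+112·1665) = (5544449,372960)
n=3: (5544449,372960)∘(1665,112) = (1665·5544449+221·112·372960, 1665·372960+112·5544449) = (18463013505,1241956688)
n=4: (18463013505,1241956688)∘(1665,112) = (1665·18463013505+221·112·1241956688, 1665·1241956688+112·18463013505) = (61481829427201,4135715398080)
n=5: (61481829427201,4135715398080)∘(1665,112) = (1665·61481829427201+221·112·4135715398080, 1665·4135715398080+112·61481829427201) = (204734473529565825,13771931033649712)

1665 112
5544449 372960
18463013505 1241956688
61481829427201 4135715398080
204734473529565825 13771931033649712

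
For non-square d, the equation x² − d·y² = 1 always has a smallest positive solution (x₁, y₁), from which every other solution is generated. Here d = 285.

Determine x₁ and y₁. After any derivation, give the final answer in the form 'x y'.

2431 144

[16; 1,7,2,7,1,32] for √285; ℓ=6 ⇒ convergent index 5
k=0  a_k=16  p_k/q_k = 16/1
…
k=2  a_k=7  p_k/q_k = 135/8
…
k=4  a_k=7  p_k/q_k = 2144/127
k=5  a_k=1  p_k/q_k = 2431/144
fundamental: x₁=2431, y₁=144  (since 5909761 − 285·20736 = 1)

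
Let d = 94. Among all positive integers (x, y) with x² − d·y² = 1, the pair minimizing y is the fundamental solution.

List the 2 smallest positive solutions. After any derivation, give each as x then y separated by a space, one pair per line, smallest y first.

√94 = [9; 1,2,3,1,1,…,2,1,18, …], period ℓ=16 (even) → k=15
i=0: a=9 ⇒ p=9, q=1
i=1: a=1 ⇒ p=10, q=1
i=2: a=2 ⇒ p=29, q=3
i=3: a=3 ⇒ p=97, q=10
i=4: a=1 ⇒ p=126, q=13
…
i=7: a=1 ⇒ p=1464, q=151
i=8: a=8 ⇒ p=12953, q=1336
i=9: a=1 ⇒ p=14417, q=1487
i=10: a=5 ⇒ p=85038, q=8771
…
i=12: a=1 ⇒ p=184493, q=19029
…
i=14: a=2 ⇒ p=1490361, q=153719
i=15: a=1 ⇒ p=2143295, q=221064
fundamental: x₁=2143295, y₁=221064  (since 4593713457025 − 94·48869292096 = 1)
k=2:  x_2 = 2143295·2143295+94·221064·221064 = 9187426914049,  y_2 = 2143295·221064+221064·2143295 = 947610731760

2143295 221064
9187426914049 947610731760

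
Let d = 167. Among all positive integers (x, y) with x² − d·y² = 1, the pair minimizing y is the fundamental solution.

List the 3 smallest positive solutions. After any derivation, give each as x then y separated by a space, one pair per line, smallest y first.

168 13
56447 4368
18966024 1467635

[12; 1,11,1,24] for √167; ℓ=4 ⇒ convergent index 3
i=0: a=12 ⇒ p=12, q=1
i=1: a=1 ⇒ p=13, q=1
i=2: a=11 ⇒ p=155, q=12
i=3: a=1 ⇒ p=168, q=13
(x₁, y₁) = (168, 13);  168² − 167·13² = 1 ✓
(x_2, y_2) = (168·168 + 167·13·13, 168·13 + 13·168) = (56447, 4368)
(x_3, y_3) = (168·56447 + 167·13·4368, 168·4368 + 13·56447) = (18966024, 1467635)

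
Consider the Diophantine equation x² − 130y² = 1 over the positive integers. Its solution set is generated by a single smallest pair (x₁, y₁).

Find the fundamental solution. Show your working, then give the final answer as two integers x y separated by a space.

6499 570

[11; 2,2,22] for √130; ℓ=3 ⇒ convergent index 5
k=0  a_k=11  p_k/q_k = 11/1
k=1  a_k=2  p_k/q_k = 23/2
k=2  a_k=2  p_k/q_k = 57/5
…
k=4  a_k=2  p_k/q_k = 2611/229
k=5  a_k=2  p_k/q_k = 6499/570
fundamental: x₁=6499, y₁=570  (since 42237001 − 130·324900 = 1)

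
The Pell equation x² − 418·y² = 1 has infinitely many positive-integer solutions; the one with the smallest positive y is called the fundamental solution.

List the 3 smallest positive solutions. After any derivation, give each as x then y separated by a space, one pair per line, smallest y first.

√418 = [20; 2,4,20,4,2,40, …], period ℓ=6 (even) → k=5
k=0  a_k=20  p_k/q_k = 20/1
…
k=2  a_k=4  p_k/q_k = 184/9
k=3  a_k=20  p_k/q_k = 3721/182
k=4  a_k=4  p_k/q_k = 15068/737
k=5  a_k=2  p_k/q_k = 33857/1656
(x₁, y₁) = (33857, 1656);  33857² − 418·1656² = 1 ✓
(33857+1656√418)^2 = 2292592897 + 112134384√418
(33857+1656√418)^3 = 155240635393601 + 7593067676520√418

33857 1656
2292592897 112134384
155240635393601 7593067676520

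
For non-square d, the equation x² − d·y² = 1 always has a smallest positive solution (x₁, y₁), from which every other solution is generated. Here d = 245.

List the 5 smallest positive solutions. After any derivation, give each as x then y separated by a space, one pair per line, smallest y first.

51841 3312
5374978561 343394784
557288527109761 35603857991376
57780789062419261441 3691479203918451648
5990827771012465337616001 382739946785069045776560

√245 → a₀=15, period (1,1,1,7,6,7,1,1,1,30); ℓ=10 even so k=9
a_0=15:  p_0=15·1+0=15,  q_0=15·0+1=1
a_1=1:  p_1=1·15+1=16,  q_1=1·1+0=1
a_2=1:  p_2=1·16+15=31,  q_2=1·1+1=2
a_3=1:  p_3=1·31+16=47,  q_3=1·2+1=3
a_4=7:  p_4=7·47+31=360,  q_4=7·3+2=23
a_5=6:  p_5=6·360+47=2207,  q_5=6·23+3=141
…
a_7=1:  p_7=1·15809+2207=18016,  q_7=1·1010+141=1151
a_8=1:  p_8=1·18016+15809=33825,  q_8=1·1151+1010=2161
a_9=1:  p_9=1·33825+18016=51841,  q_9=1·2161+1151=3312
→ (51841, 3312).  Check: 51841²=2687489281, 245·3312²=2687489280, difference 1.
k=2:  x_2 = 51841·51841+245·3312·3312 = 5374978561,  y_2 = 51841·3312+3312·51841 = 343394784
k=3:  x_3 = 51841·5374978561+245·3312·343394784 = 557288527109761,  y_3 = 51841·343394784+3312·5374978561 = 35603857991376
k=4:  x_4 = 51841·557288527109761+245·3312·35603857991376 = 57780789062419261441,  y_4 = 51841·35603857991376+3312·557288527109761 = 3691479203918451648
k=5:  x_5 = 51841·57780789062419261441+245·3312·3691479203918451648 = 5990827771012465337616001,  y_5 = 51841·3691479203918451648+3312·57780789062419261441 = 382739946785069045776560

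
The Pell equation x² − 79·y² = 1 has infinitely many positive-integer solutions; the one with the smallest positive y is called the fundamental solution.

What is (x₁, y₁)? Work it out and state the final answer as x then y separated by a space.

80 9

d=79: √d = [8; 1,7,1,16] (ℓ=4, even), read p_3/q_3
a_0=8:  p_0=8·1+0=8,  q_0=8·0+1=1
…
a_2=7:  p_2=7·9+8=71,  q_2=7·1+1=8
a_3=1:  p_3=1·71+9=80,  q_3=1·8+1=9
(x₁, y₁) = (80, 9);  80² − 79·9² = 1 ✓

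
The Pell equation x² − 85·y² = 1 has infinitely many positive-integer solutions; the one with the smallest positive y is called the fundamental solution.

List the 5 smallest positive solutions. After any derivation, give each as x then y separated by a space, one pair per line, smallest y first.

√85 = [9; 4,1,1,4,18, …], period ℓ=5 (odd) → k=9
step 0: (9, 1)  from 9·(1,0) + (0,1)
…
step 3: (83, 9)  from 1·(46,5) + (37,4)
step 4: (378, 41)  from 4·(83,9) + (46,5)
step 5: (6887, 747)  from 18·(378,41) + (83,9)
…
step 8: (62739, 6805)  from 1·(34813,3776) + (27926,3029)
step 9: (285769, 30996)  from 4·(62739,6805) + (34813,3776)
fundamental: x₁=285769, y₁=30996  (since 81663921361 − 85·960752016 = 1)
(x_2, y_2) = (285769·285769 + 85·30996·30996, 285769·30996 + 30996·285769) = (163327842721, 17715391848)
(x_3, y_3) = (285769·163327842721 + 85·30996·17715391848, 285769·17715391848 + 30996·163327842721) = (93348068572789129, 10125019625991228)
(x_4, y_4) = (285769·93348068572789129 + 85·30996·10125019625991228, 285769·10125019625991228 + 30996·93348068572789129) = (53351968415791425367681, 5786833466982059076816)
(x_5, y_5) = (285769·53351968415791425367681 + 85·30996·5786833466982059076816, 285769·5786833466982059076816 + 30996·53351968415791425367681) = (30492677324331251603220874249, 3307395226041867061019271780)

285769 30996
163327842721 17715391848
93348068572789129 10125019625991228
53351968415791425367681 5786833466982059076816
30492677324331251603220874249 3307395226041867061019271780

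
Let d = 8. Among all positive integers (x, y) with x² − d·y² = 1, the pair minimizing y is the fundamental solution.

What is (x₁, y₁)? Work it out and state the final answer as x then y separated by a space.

[2; 1,4] for √8; ℓ=2 ⇒ convergent index 1
k=0  a_k=2  p_k/q_k = 2/1
k=1  a_k=1  p_k/q_k = 3/1
(x₁, y₁) = (3, 1);  3² − 8·1² = 1 ✓

3 1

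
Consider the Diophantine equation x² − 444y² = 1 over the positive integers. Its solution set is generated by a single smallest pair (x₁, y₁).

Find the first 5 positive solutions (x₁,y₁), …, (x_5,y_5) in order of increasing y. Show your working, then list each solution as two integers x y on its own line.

[21; 14,42] for √444; ℓ=2 ⇒ convergent index 1
step 0: (21, 1)  from 21·(1,0) + (0,1)
step 1: (295, 14)  from 14·(21,1) + (1,0)
→ (295, 14).  Check: 295²=87025, 444·14²=87024, difference 1.
k=2:  x_2 = 295·295+444·14·14 = 174049,  y_2 = 295·14+14·295 = 8260
k=3:  x_3 = 295·174049+444·14·8260 = 102688615,  y_3 = 295·8260+14·174049 = 4873386
k=4:  x_4 = 295·102688615+444·14·4873386 = 60586108801,  y_4 = 295·4873386+14·102688615 = 2875289480
k=5:  x_5 = 295·60586108801+444·14·2875289480 = 35745701503975,  y_5 = 295·2875289480+14·60586108801 = 1696415919814

295 14
174049 8260
102688615 4873386
60586108801 2875289480
35745701503975 1696415919814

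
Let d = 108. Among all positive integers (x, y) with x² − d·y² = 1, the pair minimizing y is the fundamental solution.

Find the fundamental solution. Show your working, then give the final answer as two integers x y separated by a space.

1351 130

[10; 2,1,1,4,1,1,2,20] for √108; ℓ=8 ⇒ convergent index 7
i=0: a=10 ⇒ p=10, q=1
i=1: a=2 ⇒ p=21, q=2
i=2: a=1 ⇒ p=31, q=3
…
i=4: a=4 ⇒ p=239, q=23
…
i=6: a=1 ⇒ p=530, q=51
i=7: a=2 ⇒ p=1351, q=130
(x₁, y₁) = (1351, 130);  1351² − 108·130² = 1 ✓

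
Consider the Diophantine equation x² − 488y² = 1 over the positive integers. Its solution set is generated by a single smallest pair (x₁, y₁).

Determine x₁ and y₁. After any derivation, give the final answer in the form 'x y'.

243 11

d=488: √d = [22; 11,44] (ℓ=2, even), read p_1/q_1
step 0: (22, 1)  from 22·(1,0) + (0,1)
step 1: (243, 11)  from 11·(22,1) + (1,0)
→ (243, 11).  Check: 243²=59049, 488·11²=59048, difference 1.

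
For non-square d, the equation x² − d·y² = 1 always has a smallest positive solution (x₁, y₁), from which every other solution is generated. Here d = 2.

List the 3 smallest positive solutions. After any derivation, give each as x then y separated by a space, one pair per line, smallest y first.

3 2
17 12
99 70

√2 = [1; 2, …], period ℓ=1 (odd) → k=1
k=0  a_k=1  p_k/q_k = 1/1
k=1  a_k=2  p_k/q_k = 3/2
(x₁, y₁) = (3, 2);  3² − 2·2² = 1 ✓
(3+2√2)^2 = 17 + 12√2
(3+2√2)^3 = 99 + 70√2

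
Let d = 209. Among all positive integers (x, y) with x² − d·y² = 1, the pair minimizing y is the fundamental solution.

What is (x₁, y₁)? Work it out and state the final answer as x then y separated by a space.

46551 3220

√209 = [14; 2,5,3,2,3,5,2,28, …], period ℓ=8 (even) → k=7
k=0  a_k=14  p_k/q_k = 14/1
…
k=4  a_k=2  p_k/q_k = 1171/81
k=5  a_k=3  p_k/q_k = 4019/278
k=6  a_k=5  p_k/q_k = 21266/1471
k=7  a_k=2  p_k/q_k = 46551/3220
→ (46551, 3220).  Check: 46551²=2166995601, 209·3220²=2166995600, difference 1.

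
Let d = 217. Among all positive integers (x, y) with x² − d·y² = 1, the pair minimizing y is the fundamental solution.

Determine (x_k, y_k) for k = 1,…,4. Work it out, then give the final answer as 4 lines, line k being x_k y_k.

[14; 1,2,1,2,1,…,2,1,28] for √217; ℓ=16 ⇒ convergent index 15
i=0: a=14 ⇒ p=14, q=1
i=1: a=1 ⇒ p=15, q=1
…
i=3: a=1 ⇒ p=59, q=4
i=4: a=2 ⇒ p=162, q=11
…
i=6: a=1 ⇒ p=383, q=26
i=7: a=9 ⇒ p=3668, q=249
…
i=10: a=1 ⇒ p=154218, q=10469
i=11: a=1 ⇒ p=293381, q=19916
…
i=13: a=1 ⇒ p=1034361, q=70217
i=14: a=2 ⇒ p=2809702, q=190735
i=15: a=1 ⇒ p=3844063, q=260952
→ (3844063, 260952).  Check: 3844063²=14776820347969, 217·260952²=14776820347968, difference 1.
k=2:  x_2 = 3844063·3844063+217·260952·260952 = 29553640695937,  y_2 = 3844063·260952+260952·3844063 = 2006231855952
k=3:  x_3 = 3844063·29553640695937+217·260952·2006231855952 = 227212113429087499999,  y_3 = 3844063·2006231855952+260952·29553640695937 = 15424163293772565000
k=4:  x_4 = 3844063·227212113429087499999+217·260952·15424163293772565000 = 1746835356769087211376615937,  y_4 = 3844063·15424163293772565000+260952·227212113429087499999 = 118582910847096488831334048

3844063 260952
29553640695937 2006231855952
227212113429087499999 15424163293772565000
1746835356769087211376615937 118582910847096488831334048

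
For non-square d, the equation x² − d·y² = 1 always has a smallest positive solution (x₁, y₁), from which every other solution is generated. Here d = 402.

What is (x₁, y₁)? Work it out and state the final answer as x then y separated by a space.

401 20

d=402: √d = [20; 20,40] (ℓ=2, even), read p_1/q_1
step 0: (20, 1)  from 20·(1,0) + (0,1)
step 1: (401, 20)  from 20·(20,1) + (1,0)
→ (401, 20).  Check: 401²=160801, 402·20²=160800, difference 1.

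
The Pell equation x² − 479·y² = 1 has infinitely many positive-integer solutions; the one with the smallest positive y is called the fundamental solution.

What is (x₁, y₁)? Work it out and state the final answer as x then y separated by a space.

√479 = [21; 1,7,1,3,2,21,2,3,1,7,1,42, …], period ℓ=12 (even) → k=11
step 0: (21, 1)  from 21·(1,0) + (0,1)
step 1: (22, 1)  from 1·(21,1) + (1,0)
step 2: (175, 8)  from 7·(22,1) + (21,1)
step 3: (197, 9)  from 1·(175,8) + (22,1)
step 4: (766, 35)  from 3·(197,9) + (175,8)
step 5: (1729, 79)  from 2·(766,35) + (197,9)
step 6: (37075, 1694)  from 21·(1729,79) + (766,35)
step 7: (75879, 3467)  from 2·(37075,1694) + (1729,79)
step 8: (264712, 12095)  from 3·(75879,3467) + (37075,1694)
step 9: (340591, 15562)  from 1·(264712,12095) + (75879,3467)
step 10: (2648849, 121029)  from 7·(340591,15562) + (264712,12095)
step 11: (2989440, 136591)  from 1·(2648849,121029) + (340591,15562)
(x₁, y₁) = (2989440, 136591);  2989440² − 479·136591² = 1 ✓

2989440 136591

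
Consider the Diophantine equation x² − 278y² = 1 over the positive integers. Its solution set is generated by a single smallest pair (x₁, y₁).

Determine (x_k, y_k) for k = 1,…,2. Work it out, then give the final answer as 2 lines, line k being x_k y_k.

2501 150
12510001 750300

[16; 1,2,16,2,1,32] for √278; ℓ=6 ⇒ convergent index 5
i=0: a=16 ⇒ p=16, q=1
…
i=3: a=16 ⇒ p=817, q=49
i=4: a=2 ⇒ p=1684, q=101
i=5: a=1 ⇒ p=2501, q=150
fundamental: x₁=2501, y₁=150  (since 6255001 − 278·22500 = 1)
k=2:  x_2 = 2501·2501+278·150·150 = 12510001,  y_2 = 2501·150+150·2501 = 750300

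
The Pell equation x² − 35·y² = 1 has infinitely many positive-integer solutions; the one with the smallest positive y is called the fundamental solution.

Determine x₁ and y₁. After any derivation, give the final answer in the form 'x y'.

d=35: √d = [5; 1,10] (ℓ=2, even), read p_1/q_1
a_0=5:  p_0=5·1+0=5,  q_0=5·0+1=1
a_1=1:  p_1=1·5+1=6,  q_1=1·1+0=1
(x₁, y₁) = (6, 1);  6² − 35·1² = 1 ✓

6 1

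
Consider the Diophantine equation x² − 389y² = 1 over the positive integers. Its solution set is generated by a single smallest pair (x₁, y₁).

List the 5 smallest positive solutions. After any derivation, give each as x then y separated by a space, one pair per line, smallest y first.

3287049 166660
21609382256801 1095639172680
142062196675667653449 7202839293837075980
933930803041091759821507201 47352171395934637886793360
6139752624410693193862375179426249 311297815269663908222998617313300

√389 = [19; 1,2,1,1,1,1,2,1,38, …], period ℓ=9 (odd) → k=17
i=0: a=19 ⇒ p=19, q=1
i=1: a=1 ⇒ p=20, q=1
i=2: a=2 ⇒ p=59, q=3
i=3: a=1 ⇒ p=79, q=4
i=4: a=1 ⇒ p=138, q=7
i=5: a=1 ⇒ p=217, q=11
…
i=7: a=2 ⇒ p=927, q=47
i=8: a=1 ⇒ p=1282, q=65
i=9: a=38 ⇒ p=49643, q=2517
i=10: a=1 ⇒ p=50925, q=2582
i=11: a=2 ⇒ p=151493, q=7681
i=12: a=1 ⇒ p=202418, q=10263
i=13: a=1 ⇒ p=353911, q=17944
…
i=16: a=2 ⇒ p=2376809, q=120509
i=17: a=1 ⇒ p=3287049, q=166660
(x₁, y₁) = (3287049, 166660);  3287049² − 389·166660² = 1 ✓
k=2:  x_2 = 3287049·3287049+389·166660·166660 = 21609382256801,  y_2 = 3287049·166660+166660·3287049 = 1095639172680
k=3:  x_3 = 3287049·21609382256801+389·166660·1095639172680 = 142062196675667653449,  y_3 = 3287049·1095639172680+166660·21609382256801 = 7202839293837075980
k=4:  x_4 = 3287049·142062196675667653449+389·166660·7202839293837075980 = 933930803041091759821507201,  y_4 = 3287049·7202839293837075980+166660·142062196675667653449 = 47352171395934637886793360
k=5:  x_5 = 3287049·933930803041091759821507201+389·166660·47352171395934637886793360 = 6139752624410693193862375179426249,  y_5 = 3287049·47352171395934637886793360+166660·933930803041091759821507201 = 311297815269663908222998617313300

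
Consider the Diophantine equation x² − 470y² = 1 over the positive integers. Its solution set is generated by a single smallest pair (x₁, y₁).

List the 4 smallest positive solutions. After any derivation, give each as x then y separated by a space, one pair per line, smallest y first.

1691 78
5718961 263796
19341524411 892157994
65413029839041 3017278071912

√470 = [21; 1,2,8,2,1,42, …], period ℓ=6 (even) → k=5
k=0  a_k=21  p_k/q_k = 21/1
…
k=2  a_k=2  p_k/q_k = 65/3
…
k=4  a_k=2  p_k/q_k = 1149/53
k=5  a_k=1  p_k/q_k = 1691/78
(x₁, y₁) = (1691, 78);  1691² − 470·78² = 1 ✓
(x_2, y_2) = (1691·1691 + 470·78·78, 1691·78 + 78·1691) = (5718961, 263796)
(x_3, y_3) = (1691·5718961 + 470·78·263796, 1691·263796 + 78·5718961) = (19341524411, 892157994)
(x_4, y_4) = (1691·19341524411 + 470·78·892157994, 1691·892157994 + 78·19341524411) = (65413029839041, 3017278071912)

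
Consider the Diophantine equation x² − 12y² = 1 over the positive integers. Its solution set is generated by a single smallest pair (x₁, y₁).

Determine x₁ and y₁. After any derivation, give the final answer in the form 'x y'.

7 2

d=12: √d = [3; 2,6] (ℓ=2, even), read p_1/q_1
a_0=3:  p_0=3·1+0=3,  q_0=3·0+1=1
a_1=2:  p_1=2·3+1=7,  q_1=2·1+0=2
→ (7, 2).  Check: 7²=49, 12·2²=48, difference 1.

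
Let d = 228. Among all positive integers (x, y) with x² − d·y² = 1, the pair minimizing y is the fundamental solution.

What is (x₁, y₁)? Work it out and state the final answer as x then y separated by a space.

√228 → a₀=15, period (10,30); ℓ=2 even so k=1
k=0  a_k=15  p_k/q_k = 15/1
k=1  a_k=10  p_k/q_k = 151/10
→ (151, 10).  Check: 151²=22801, 228·10²=22800, difference 1.

151 10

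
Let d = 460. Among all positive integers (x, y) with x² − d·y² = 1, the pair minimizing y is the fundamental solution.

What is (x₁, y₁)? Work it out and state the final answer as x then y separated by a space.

2535751 118230

√460 = [21; 2,4,3,1,2,10,2,1,3,4,2,42, …], period ℓ=12 (even) → k=11
i=0: a=21 ⇒ p=21, q=1
i=1: a=2 ⇒ p=43, q=2
i=2: a=4 ⇒ p=193, q=9
i=3: a=3 ⇒ p=622, q=29
i=4: a=1 ⇒ p=815, q=38
i=5: a=2 ⇒ p=2252, q=105
…
i=7: a=2 ⇒ p=48922, q=2281
i=8: a=1 ⇒ p=72257, q=3369
i=9: a=3 ⇒ p=265693, q=12388
i=10: a=4 ⇒ p=1135029, q=52921
i=11: a=2 ⇒ p=2535751, q=118230
→ (2535751, 118230).  Check: 2535751²=6430033134001, 460·118230²=6430033134000, difference 1.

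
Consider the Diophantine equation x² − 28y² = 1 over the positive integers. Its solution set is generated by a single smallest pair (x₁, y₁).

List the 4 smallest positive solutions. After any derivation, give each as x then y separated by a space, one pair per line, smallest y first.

[5; 3,2,3,10] for √28; ℓ=4 ⇒ convergent index 3
i=0: a=5 ⇒ p=5, q=1
i=1: a=3 ⇒ p=16, q=3
i=2: a=2 ⇒ p=37, q=7
i=3: a=3 ⇒ p=127, q=24
fundamental: x₁=127, y₁=24  (since 16129 − 28·576 = 1)
n=2: (127,24)∘(127,24) = (127·127+28·24·24, 127·24+24·127) = (32257,6096)
n=3: (32257,6096)∘(127,24) = (127·32257+28·24·6096, 127·6096+24·32257) = (8193151,1548360)
n=4: (8193151,1548360)∘(127,24) = (127·8193151+28·24·1548360, 127·1548360+24·8193151) = (2081028097,393277344)

127 24
32257 6096
8193151 1548360
2081028097 393277344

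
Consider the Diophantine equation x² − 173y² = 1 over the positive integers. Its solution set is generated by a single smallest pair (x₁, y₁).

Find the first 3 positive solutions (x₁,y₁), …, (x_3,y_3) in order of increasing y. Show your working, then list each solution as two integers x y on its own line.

2499849 190060
12498490045601 950242601880
62488675684008728649 4750926036134042180

[13; 6,1,1,6,26] for √173; ℓ=5 ⇒ convergent index 9
k=0  a_k=13  p_k/q_k = 13/1
…
k=3  a_k=1  p_k/q_k = 171/13
…
k=5  a_k=26  p_k/q_k = 29239/2223
k=6  a_k=6  p_k/q_k = 176552/13423
…
k=8  a_k=1  p_k/q_k = 382343/29069
k=9  a_k=6  p_k/q_k = 2499849/190060
→ (2499849, 190060).  Check: 2499849²=6249245022801, 173·190060²=6249245022800, difference 1.
(x_2, y_2) = (2499849·2499849 + 173·190060·190060, 2499849·190060 + 190060·2499849) = (12498490045601, 950242601880)
(x_3, y_3) = (2499849·12498490045601 + 173·190060·950242601880, 2499849·950242601880 + 190060·12498490045601) = (62488675684008728649, 4750926036134042180)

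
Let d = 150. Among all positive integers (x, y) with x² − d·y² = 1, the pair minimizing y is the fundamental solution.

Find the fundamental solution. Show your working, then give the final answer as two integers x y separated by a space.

√150 → a₀=12, period (4,24); ℓ=2 even so k=1
i=0: a=12 ⇒ p=12, q=1
i=1: a=4 ⇒ p=49, q=4
fundamental: x₁=49, y₁=4  (since 2401 − 150·16 = 1)

49 4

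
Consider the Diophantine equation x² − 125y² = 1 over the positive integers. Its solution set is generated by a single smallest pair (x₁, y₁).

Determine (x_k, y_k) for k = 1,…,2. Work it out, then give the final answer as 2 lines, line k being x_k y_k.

√125 → a₀=11, period (5,1,1,5,22); ℓ=5 odd so k=9
i=0: a=11 ⇒ p=11, q=1
i=1: a=5 ⇒ p=56, q=5
…
i=6: a=5 ⇒ p=76317, q=6826
i=7: a=1 ⇒ p=91444, q=8179
i=8: a=1 ⇒ p=167761, q=15005
i=9: a=5 ⇒ p=930249, q=83204
(x₁, y₁) = (930249, 83204);  930249² − 125·83204² = 1 ✓
k=2:  x_2 = 930249·930249+125·83204·83204 = 1730726404001,  y_2 = 930249·83204+83204·930249 = 154800875592

930249 83204
1730726404001 154800875592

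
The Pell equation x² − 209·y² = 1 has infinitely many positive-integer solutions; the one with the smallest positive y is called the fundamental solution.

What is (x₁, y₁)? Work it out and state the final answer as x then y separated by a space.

d=209: √d = [14; 2,5,3,2,3,5,2,28] (ℓ=8, even), read p_7/q_7
a_0=14:  p_0=14·1+0=14,  q_0=14·0+1=1
a_1=2:  p_1=2·14+1=29,  q_1=2·1+0=2
a_2=5:  p_2=5·29+14=159,  q_2=5·2+1=11
a_3=3:  p_3=3·159+29=506,  q_3=3·11+2=35
a_4=2:  p_4=2·506+159=1171,  q_4=2·35+11=81
a_5=3:  p_5=3·1171+506=4019,  q_5=3·81+35=278
a_6=5:  p_6=5·4019+1171=21266,  q_6=5·278+81=1471
a_7=2:  p_7=2·21266+4019=46551,  q_7=2·1471+278=3220
(x₁, y₁) = (46551, 3220);  46551² − 209·3220² = 1 ✓

46551 3220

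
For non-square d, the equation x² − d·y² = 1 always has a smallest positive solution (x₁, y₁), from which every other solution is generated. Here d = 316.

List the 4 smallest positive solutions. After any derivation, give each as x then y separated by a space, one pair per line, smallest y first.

√316 → a₀=17, period (1,3,2,8,2,3,1,34); ℓ=8 even so k=7
a_0=17:  p_0=17·1+0=17,  q_0=17·0+1=1
a_1=1:  p_1=1·17+1=18,  q_1=1·1+0=1
…
a_3=2:  p_3=2·71+18=160,  q_3=2·4+1=9
…
a_6=3:  p_6=3·2862+1351=9937,  q_6=3·161+76=559
a_7=1:  p_7=1·9937+2862=12799,  q_7=1·559+161=720
(x₁, y₁) = (12799, 720);  12799² − 316·720² = 1 ✓
n=2: (12799,720)∘(12799,720) = (12799·12799+316·720·720, 12799·720+720·12799) = (327628801,18430560)
n=3: (327628801,18430560)∘(12799,720) = (12799·327628801+316·720·18430560, 12799·18430560+720·327628801) = (8386642035199,471785474160)
n=4: (8386642035199,471785474160)∘(12799,720) = (12799·8386642035199+316·720·471785474160, 12799·471785474160+720·8386642035199) = (214681262489395201,12076764549117120)

12799 720
327628801 18430560
8386642035199 471785474160
214681262489395201 12076764549117120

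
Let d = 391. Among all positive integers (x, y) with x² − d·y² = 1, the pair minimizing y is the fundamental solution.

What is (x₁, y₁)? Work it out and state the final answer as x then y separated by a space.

7338680 371133

√391 = [19; 1,3,2,2,1,…,3,1,38, …], period ℓ=16 (even) → k=15
k=0  a_k=19  p_k/q_k = 19/1
k=1  a_k=1  p_k/q_k = 20/1
k=2  a_k=3  p_k/q_k = 79/4
…
k=4  a_k=2  p_k/q_k = 435/22
…
k=6  a_k=1  p_k/q_k = 1048/53
k=7  a_k=2  p_k/q_k = 2709/137
k=8  a_k=19  p_k/q_k = 52519/2656
k=9  a_k=2  p_k/q_k = 107747/5449
k=10  a_k=1  p_k/q_k = 160266/8105
…
k=12  a_k=2  p_k/q_k = 696292/35213
k=13  a_k=2  p_k/q_k = 1660597/83980
k=14  a_k=3  p_k/q_k = 5678083/287153
k=15  a_k=1  p_k/q_k = 7338680/371133
→ (7338680, 371133).  Check: 7338680²=53856224142400, 391·371133²=53856224142399, difference 1.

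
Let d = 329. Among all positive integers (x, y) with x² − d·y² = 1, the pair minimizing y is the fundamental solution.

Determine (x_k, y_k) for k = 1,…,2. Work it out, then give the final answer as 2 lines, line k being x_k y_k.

[18; 7,4,2,1,1,4,1,1,2,4,7,36] for √329; ℓ=12 ⇒ convergent index 11
k=0  a_k=18  p_k/q_k = 18/1
…
k=10  a_k=4  p_k/q_k = 328794/18127
k=11  a_k=7  p_k/q_k = 2376415/131016
→ (2376415, 131016).  Check: 2376415²=5647348252225, 329·131016²=5647348252224, difference 1.
(x_2, y_2) = (2376415·2376415 + 329·131016·131016, 2376415·131016 + 131016·2376415) = (11294696504449, 622696775280)

2376415 131016
11294696504449 622696775280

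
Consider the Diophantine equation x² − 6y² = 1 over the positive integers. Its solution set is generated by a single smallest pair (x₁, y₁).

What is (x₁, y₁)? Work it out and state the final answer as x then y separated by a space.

√6 → a₀=2, period (2,4); ℓ=2 even so k=1
i=0: a=2 ⇒ p=2, q=1
i=1: a=2 ⇒ p=5, q=2
→ (5, 2).  Check: 5²=25, 6·2²=24, difference 1.

5 2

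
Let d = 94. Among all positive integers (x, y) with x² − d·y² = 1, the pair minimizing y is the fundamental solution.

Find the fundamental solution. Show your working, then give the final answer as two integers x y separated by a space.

2143295 221064

[9; 1,2,3,1,1,…,2,1,18] for √94; ℓ=16 ⇒ convergent index 15
i=0: a=9 ⇒ p=9, q=1
…
i=3: a=3 ⇒ p=97, q=10
…
i=5: a=1 ⇒ p=223, q=23
i=6: a=5 ⇒ p=1241, q=128
i=7: a=1 ⇒ p=1464, q=151
i=8: a=8 ⇒ p=12953, q=1336
…
i=10: a=5 ⇒ p=85038, q=8771
…
i=12: a=1 ⇒ p=184493, q=19029
…
i=14: a=2 ⇒ p=1490361, q=153719
i=15: a=1 ⇒ p=2143295, q=221064
fundamental: x₁=2143295, y₁=221064  (since 4593713457025 − 94·48869292096 = 1)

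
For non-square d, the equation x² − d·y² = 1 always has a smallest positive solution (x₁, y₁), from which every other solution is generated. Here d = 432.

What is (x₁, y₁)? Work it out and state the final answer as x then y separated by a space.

1351 65

√432 = [20; 1,3,1,1,1,3,1,40, …], period ℓ=8 (even) → k=7
a_0=20:  p_0=20·1+0=20,  q_0=20·0+1=1
a_1=1:  p_1=1·20+1=21,  q_1=1·1+0=1
a_2=3:  p_2=3·21+20=83,  q_2=3·1+1=4
a_3=1:  p_3=1·83+21=104,  q_3=1·4+1=5
…
a_6=3:  p_6=3·291+187=1060,  q_6=3·14+9=51
a_7=1:  p_7=1·1060+291=1351,  q_7=1·51+14=65
(x₁, y₁) = (1351, 65);  1351² − 432·65² = 1 ✓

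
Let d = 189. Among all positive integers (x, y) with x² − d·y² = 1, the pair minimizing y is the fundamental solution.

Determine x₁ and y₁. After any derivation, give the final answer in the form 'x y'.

55 4

√189 = [13; 1,2,1,26, …], period ℓ=4 (even) → k=3
i=0: a=13 ⇒ p=13, q=1
…
i=2: a=2 ⇒ p=41, q=3
i=3: a=1 ⇒ p=55, q=4
fundamental: x₁=55, y₁=4  (since 3025 − 189·16 = 1)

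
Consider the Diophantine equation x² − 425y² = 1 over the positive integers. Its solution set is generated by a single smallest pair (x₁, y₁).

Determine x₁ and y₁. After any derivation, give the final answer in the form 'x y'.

√425 → a₀=20, period (1,1,1,1,1,1,40); ℓ=7 odd so k=13
a_0=20:  p_0=20·1+0=20,  q_0=20·0+1=1
a_1=1:  p_1=1·20+1=21,  q_1=1·1+0=1
…
a_4=1:  p_4=1·62+41=103,  q_4=1·3+2=5
…
a_8=1:  p_8=1·10885+268=11153,  q_8=1·528+13=541
a_9=1:  p_9=1·11153+10885=22038,  q_9=1·541+528=1069
…
a_12=1:  p_12=1·55229+33191=88420,  q_12=1·2679+1610=4289
a_13=1:  p_13=1·88420+55229=143649,  q_13=1·4289+2679=6968
(x₁, y₁) = (143649, 6968);  143649² − 425·6968² = 1 ✓

143649 6968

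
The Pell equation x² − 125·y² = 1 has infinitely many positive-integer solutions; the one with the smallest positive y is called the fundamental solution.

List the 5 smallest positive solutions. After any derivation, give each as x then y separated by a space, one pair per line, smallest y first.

√125 = [11; 5,1,1,5,22, …], period ℓ=5 (odd) → k=9
step 0: (11, 1)  from 11·(1,0) + (0,1)
step 1: (56, 5)  from 5·(11,1) + (1,0)
step 2: (67, 6)  from 1·(56,5) + (11,1)
step 3: (123, 11)  from 1·(67,6) + (56,5)
…
step 6: (76317, 6826)  from 5·(15127,1353) + (682,61)
step 7: (91444, 8179)  from 1·(76317,6826) + (15127,1353)
step 8: (167761, 15005)  from 1·(91444,8179) + (76317,6826)
step 9: (930249, 83204)  from 5·(167761,15005) + (91444,8179)
→ (930249, 83204).  Check: 930249²=865363202001, 125·83204²=865363202000, difference 1.
n=2: (930249,83204)∘(930249,83204) = (930249·930249+125·83204·83204, 930249·83204+83204·930249) = (1730726404001,154800875592)
n=3: (1730726404001,154800875592)∘(930249,83204) = (930249·1730726404001+125·83204·154800875592, 930249·154800875592+83204·1730726404001) = (3220013013190122249,288006719437081612)
n=4: (3220013013190122249,288006719437081612)∘(930249,83204) = (930249·3220013013190122249+125·83204·288006719437081612, 930249·288006719437081612+83204·3220013013190122249) = (5990827771012465337616001,535835925499096664087184)
n=5: (5990827771012465337616001,535835925499096664087184)∘(930249,83204) = (930249·5990827771012465337616001+125·83204·535835925499096664087184, 930249·535835925499096664087184+83204·5990827771012465337616001) = (11145923086309929722690704506249,996921667718930338621440576020)

930249 83204
1730726404001 154800875592
3220013013190122249 288006719437081612
5990827771012465337616001 535835925499096664087184
11145923086309929722690704506249 996921667718930338621440576020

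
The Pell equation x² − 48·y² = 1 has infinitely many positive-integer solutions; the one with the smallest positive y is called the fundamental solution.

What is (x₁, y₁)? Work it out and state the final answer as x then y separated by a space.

7 1

√48 → a₀=6, period (1,12); ℓ=2 even so k=1
k=0  a_k=6  p_k/q_k = 6/1
k=1  a_k=1  p_k/q_k = 7/1
(x₁, y₁) = (7, 1);  7² − 48·1² = 1 ✓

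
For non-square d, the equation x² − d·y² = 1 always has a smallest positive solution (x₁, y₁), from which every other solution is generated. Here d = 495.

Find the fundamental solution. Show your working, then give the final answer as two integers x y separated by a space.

89 4

[22; 4,44] for √495; ℓ=2 ⇒ convergent index 1
i=0: a=22 ⇒ p=22, q=1
i=1: a=4 ⇒ p=89, q=4
fundamental: x₁=89, y₁=4  (since 7921 − 495·16 = 1)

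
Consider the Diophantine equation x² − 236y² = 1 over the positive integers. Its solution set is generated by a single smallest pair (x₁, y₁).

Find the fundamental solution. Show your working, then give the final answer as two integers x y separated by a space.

√236 = [15; 2,1,3,5,1,6,1,5,3,1,2,30, …], period ℓ=12 (even) → k=11
step 0: (15, 1)  from 15·(1,0) + (0,1)
step 1: (31, 2)  from 2·(15,1) + (1,0)
step 2: (46, 3)  from 1·(31,2) + (15,1)
step 3: (169, 11)  from 3·(46,3) + (31,2)
step 4: (891, 58)  from 5·(169,11) + (46,3)
step 5: (1060, 69)  from 1·(891,58) + (169,11)
step 6: (7251, 472)  from 6·(1060,69) + (891,58)
step 7: (8311, 541)  from 1·(7251,472) + (1060,69)
step 8: (48806, 3177)  from 5·(8311,541) + (7251,472)
step 9: (154729, 10072)  from 3·(48806,3177) + (8311,541)
step 10: (203535, 13249)  from 1·(154729,10072) + (48806,3177)
step 11: (561799, 36570)  from 2·(203535,13249) + (154729,10072)
(x₁, y₁) = (561799, 36570);  561799² − 236·36570² = 1 ✓

561799 36570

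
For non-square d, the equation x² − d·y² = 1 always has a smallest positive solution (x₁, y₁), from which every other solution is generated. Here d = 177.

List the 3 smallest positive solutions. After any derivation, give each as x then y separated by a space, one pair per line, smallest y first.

62423 4692
7793261857 585777432
972957569736599 73131969270780

d=177: √d = [13; 3,3,2,8,2,3,3,26] (ℓ=8, even), read p_7/q_7
a_0=13:  p_0=13·1+0=13,  q_0=13·0+1=1
…
a_2=3:  p_2=3·40+13=133,  q_2=3·3+1=10
a_3=2:  p_3=2·133+40=306,  q_3=2·10+3=23
a_4=8:  p_4=8·306+133=2581,  q_4=8·23+10=194
…
a_6=3:  p_6=3·5468+2581=18985,  q_6=3·411+194=1427
a_7=3:  p_7=3·18985+5468=62423,  q_7=3·1427+411=4692
fundamental: x₁=62423, y₁=4692  (since 3896630929 − 177·22014864 = 1)
k=2:  x_2 = 62423·62423+177·4692·4692 = 7793261857,  y_2 = 62423·4692+4692·62423 = 585777432
k=3:  x_3 = 62423·7793261857+177·4692·585777432 = 972957569736599,  y_3 = 62423·585777432+4692·7793261857 = 73131969270780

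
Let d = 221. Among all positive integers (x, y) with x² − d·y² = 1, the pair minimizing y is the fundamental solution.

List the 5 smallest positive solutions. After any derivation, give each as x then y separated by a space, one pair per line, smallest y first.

d=221: √d = [14; 1,6,2,6,1,28] (ℓ=6, even), read p_5/q_5
k=0  a_k=14  p_k/q_k = 14/1
k=1  a_k=1  p_k/q_k = 15/1
k=2  a_k=6  p_k/q_k = 104/7
k=3  a_k=2  p_k/q_k = 223/15
k=4  a_k=6  p_k/q_k = 1442/97
k=5  a_k=1  p_k/q_k = 1665/112
fundamental: x₁=1665, y₁=112  (since 2772225 − 221·12544 = 1)
(x_2, y_2) = (1665·1665 + 221·112·112, 1665·112 + 112·1665) = (5544449, 372960)
(x_3, y_3) = (1665·5544449 + 221·112·372960, 1665·372960 + 112·5544449) = (18463013505, 1241956688)
(x_4, y_4) = (1665·18463013505 + 221·112·1241956688, 1665·1241956688 + 112·18463013505) = (61481829427201, 4135715398080)
(x_5, y_5) = (1665·61481829427201 + 221·112·4135715398080, 1665·4135715398080 + 112·61481829427201) = (204734473529565825, 13771931033649712)

1665 112
5544449 372960
18463013505 1241956688
61481829427201 4135715398080
204734473529565825 13771931033649712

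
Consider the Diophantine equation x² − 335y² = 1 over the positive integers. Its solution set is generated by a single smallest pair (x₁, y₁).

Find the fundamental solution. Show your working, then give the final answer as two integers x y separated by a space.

√335 = [18; 3,3,3,36, …], period ℓ=4 (even) → k=3
a_0=18:  p_0=18·1+0=18,  q_0=18·0+1=1
…
a_2=3:  p_2=3·55+18=183,  q_2=3·3+1=10
a_3=3:  p_3=3·183+55=604,  q_3=3·10+3=33
→ (604, 33).  Check: 604²=364816, 335·33²=364815, difference 1.

604 33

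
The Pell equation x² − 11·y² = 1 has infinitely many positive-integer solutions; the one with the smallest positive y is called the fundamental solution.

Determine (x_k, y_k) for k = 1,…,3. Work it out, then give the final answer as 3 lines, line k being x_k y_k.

10 3
199 60
3970 1197

[3; 3,6] for √11; ℓ=2 ⇒ convergent index 1
i=0: a=3 ⇒ p=3, q=1
i=1: a=3 ⇒ p=10, q=3
fundamental: x₁=10, y₁=3  (since 100 − 11·9 = 1)
(x_2, y_2) = (10·10 + 11·3·3, 10·3 + 3·10) = (199, 60)
(x_3, y_3) = (10·199 + 11·3·60, 10·60 + 3·199) = (3970, 1197)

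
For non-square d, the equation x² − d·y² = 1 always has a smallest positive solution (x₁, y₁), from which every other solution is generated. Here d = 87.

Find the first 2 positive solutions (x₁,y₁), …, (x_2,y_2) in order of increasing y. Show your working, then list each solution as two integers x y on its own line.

[9; 3,18] for √87; ℓ=2 ⇒ convergent index 1
step 0: (9, 1)  from 9·(1,0) + (0,1)
step 1: (28, 3)  from 3·(9,1) + (1,0)
(x₁, y₁) = (28, 3);  28² − 87·3² = 1 ✓
k=2:  x_2 = 28·28+87·3·3 = 1567,  y_2 = 28·3+3·28 = 168

28 3
1567 168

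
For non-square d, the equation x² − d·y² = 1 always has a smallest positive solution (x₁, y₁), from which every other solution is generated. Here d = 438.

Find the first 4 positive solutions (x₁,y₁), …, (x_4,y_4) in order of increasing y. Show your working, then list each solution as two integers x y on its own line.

293 14
171697 8204
100614149 4807530
58959719617 2817204376

√438 = [20; 1,12,1,40, …], period ℓ=4 (even) → k=3
a_0=20:  p_0=20·1+0=20,  q_0=20·0+1=1
a_1=1:  p_1=1·20+1=21,  q_1=1·1+0=1
a_2=12:  p_2=12·21+20=272,  q_2=12·1+1=13
a_3=1:  p_3=1·272+21=293,  q_3=1·13+1=14
fundamental: x₁=293, y₁=14  (since 85849 − 438·196 = 1)
k=2:  x_2 = 293·293+438·14·14 = 171697,  y_2 = 293·14+14·293 = 8204
k=3:  x_3 = 293·171697+438·14·8204 = 100614149,  y_3 = 293·8204+14·171697 = 4807530
k=4:  x_4 = 293·100614149+438·14·4807530 = 58959719617,  y_4 = 293·4807530+14·100614149 = 2817204376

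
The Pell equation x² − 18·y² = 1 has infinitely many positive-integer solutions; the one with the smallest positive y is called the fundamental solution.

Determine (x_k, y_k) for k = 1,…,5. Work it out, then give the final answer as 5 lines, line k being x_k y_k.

√18 = [4; 4,8, …], period ℓ=2 (even) → k=1
i=0: a=4 ⇒ p=4, q=1
i=1: a=4 ⇒ p=17, q=4
→ (17, 4).  Check: 17²=289, 18·4²=288, difference 1.
n=2: (17,4)∘(17,4) = (17·17+18·4·4, 17·4+4·17) = (577,136)
n=3: (577,136)∘(17,4) = (17·577+18·4·136, 17·136+4·577) = (19601,4620)
n=4: (19601,4620)∘(17,4) = (17·19601+18·4·4620, 17·4620+4·19601) = (665857,156944)
n=5: (665857,156944)∘(17,4) = (17·665857+18·4·156944, 17·156944+4·665857) = (22619537,5331476)

17 4
577 136
19601 4620
665857 156944
22619537 5331476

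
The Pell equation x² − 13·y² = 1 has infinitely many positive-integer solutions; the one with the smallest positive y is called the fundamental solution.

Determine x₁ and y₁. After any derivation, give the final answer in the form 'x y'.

649 180

√13 = [3; 1,1,1,1,6, …], period ℓ=5 (odd) → k=9
i=0: a=3 ⇒ p=3, q=1
i=1: a=1 ⇒ p=4, q=1
i=2: a=1 ⇒ p=7, q=2
…
i=6: a=1 ⇒ p=137, q=38
…
i=8: a=1 ⇒ p=393, q=109
i=9: a=1 ⇒ p=649, q=180
fundamental: x₁=649, y₁=180  (since 421201 − 13·32400 = 1)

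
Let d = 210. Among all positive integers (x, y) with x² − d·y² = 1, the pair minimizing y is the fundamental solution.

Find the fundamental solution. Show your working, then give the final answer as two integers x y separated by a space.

29 2

√210 → a₀=14, period (2,28); ℓ=2 even so k=1
step 0: (14, 1)  from 14·(1,0) + (0,1)
step 1: (29, 2)  from 2·(14,1) + (1,0)
fundamental: x₁=29, y₁=2  (since 841 − 210·4 = 1)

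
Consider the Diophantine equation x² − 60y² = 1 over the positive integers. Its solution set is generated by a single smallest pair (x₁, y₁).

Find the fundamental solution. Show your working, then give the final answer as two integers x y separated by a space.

[7; 1,2,1,14] for √60; ℓ=4 ⇒ convergent index 3
step 0: (7, 1)  from 7·(1,0) + (0,1)
step 1: (8, 1)  from 1·(7,1) + (1,0)
step 2: (23, 3)  from 2·(8,1) + (7,1)
step 3: (31, 4)  from 1·(23,3) + (8,1)
fundamental: x₁=31, y₁=4  (since 961 − 60·16 = 1)

31 4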